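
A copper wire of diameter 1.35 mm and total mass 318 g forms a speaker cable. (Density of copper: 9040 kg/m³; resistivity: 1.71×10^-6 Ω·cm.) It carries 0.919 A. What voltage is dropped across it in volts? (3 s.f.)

ρ = 1.71×10^-6 Ω·cm = 1.71×10^-8 Ω·m
A = π(d/2)² = π(6.7500e-04 m)² = 1.4314e-06 m²
L = m/(density·A) = 0.318/(9040×1.4314e-06) = 24.58 m
R = ρL/A = (1.71×10^-8)(24.58)/(1.4314e-06) = 0.2936 Ω
V = IR = 0.919 × 0.2936 = 0.270 V

0.270 V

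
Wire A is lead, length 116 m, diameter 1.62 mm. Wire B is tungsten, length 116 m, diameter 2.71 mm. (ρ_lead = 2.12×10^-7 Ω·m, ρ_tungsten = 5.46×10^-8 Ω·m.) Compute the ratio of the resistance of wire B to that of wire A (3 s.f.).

0.0920

R ∝ ρL/d², so R_B/R_A = (ρ_B/ρ_A) × (d_A/d_B)²
= (5.46×10^-8/2.12×10^-7) × (1.62/2.71)² = 0.0920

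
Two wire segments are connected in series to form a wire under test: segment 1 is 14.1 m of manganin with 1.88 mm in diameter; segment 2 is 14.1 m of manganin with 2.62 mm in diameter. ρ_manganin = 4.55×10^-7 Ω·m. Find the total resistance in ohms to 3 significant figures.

Segment 1: A = π(d/2)² = π(9.4000e-04 m)² = 2.776e-06 m²
R₁ = ρL/A = (4.55×10^-7)(14.1)/(2.776e-06) = 2.311 Ω
Segment 2: A = π(d/2)² = π(1.3100e-03 m)² = 5.391e-06 m²
R₂ = (4.55×10^-7)(14.1)/(5.391e-06) = 1.19 Ω
R = R₁ + R₂ = 3.50 Ω

3.50 Ω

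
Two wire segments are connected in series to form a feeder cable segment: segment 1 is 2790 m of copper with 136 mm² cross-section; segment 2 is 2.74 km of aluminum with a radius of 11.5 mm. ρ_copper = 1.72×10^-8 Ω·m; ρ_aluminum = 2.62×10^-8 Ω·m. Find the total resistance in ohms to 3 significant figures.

Segment 1: A = 136 mm² = 1.360e-04 m²
R₁ = ρL/A = (1.72×10^-8)(2790)/(1.360e-04) = 0.3529 Ω
Segment 2: A = πr² = π(1.1500e-02 m)² = 4.155e-04 m²
R₂ = (2.62×10^-8)(2740)/(4.155e-04) = 0.1728 Ω
R = R₁ + R₂ = 0.526 Ω

0.526 Ω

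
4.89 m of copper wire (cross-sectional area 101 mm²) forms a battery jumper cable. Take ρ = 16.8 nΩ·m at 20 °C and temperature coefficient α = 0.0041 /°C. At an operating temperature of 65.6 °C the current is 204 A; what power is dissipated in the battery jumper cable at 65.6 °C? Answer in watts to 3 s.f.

ρ = 16.8 nΩ·m = 1.68×10^-8 Ω·m
A = 101 mm² = 1.010e-04 m²
R₍20₎ = ρL/A = (1.68×10^-8)(4.89)/(1.010e-04) = 8.134×10^-4 Ω
R₍65.6₎ = R₍20₎(1 + αΔT) = 8.134×10^-4 × (1 + 0.0041×45.6) = 9.655×10^-4 Ω
P = I²R = (204)² × 9.655×10^-4 = 40.2 W

40.2 W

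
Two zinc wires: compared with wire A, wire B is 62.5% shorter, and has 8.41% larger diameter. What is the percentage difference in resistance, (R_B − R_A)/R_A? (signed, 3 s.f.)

R ∝ L/d², so R_B/R_A = (1 − 62.5/100) × (1 + 8.41/100)⁻²
= 0.375 × 0.8509 = 0.3191
(R_B − R_A)/R_A = 0.3191 − 1 = -68.1%

-68.1%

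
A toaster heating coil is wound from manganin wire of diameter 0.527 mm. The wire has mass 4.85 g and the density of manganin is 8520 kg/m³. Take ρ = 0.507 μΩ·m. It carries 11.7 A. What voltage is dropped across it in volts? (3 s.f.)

ρ = 0.507 μΩ·m = 5.07×10^-7 Ω·m
A = π(d/2)² = π(2.6350e-04 m)² = 2.1813e-07 m²
L = m/(density·A) = 0.00485/(8520×2.1813e-07) = 2.61 m
R = ρL/A = (5.07×10^-7)(2.61)/(2.1813e-07) = 6.066 Ω
V = IR = 11.7 × 6.066 = 71.0 V

71.0 V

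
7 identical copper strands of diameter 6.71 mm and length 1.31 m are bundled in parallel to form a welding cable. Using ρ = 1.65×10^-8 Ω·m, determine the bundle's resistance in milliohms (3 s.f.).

0.0873 mΩ

A_strand = π(3.3550e-03 m)² = 3.536e-05 m²
R_strand = ρL/A = (1.65×10^-8)(1.31)/(3.536e-05) = 6.113×10^-4 Ω
R_total = R_strand/N = 6.113×10^-4/7 = 0.0873 mΩ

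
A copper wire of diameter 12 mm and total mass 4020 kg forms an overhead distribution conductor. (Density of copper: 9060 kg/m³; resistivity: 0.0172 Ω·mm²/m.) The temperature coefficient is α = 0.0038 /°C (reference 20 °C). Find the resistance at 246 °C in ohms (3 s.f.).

1.11 Ω

ρ = 0.0172 Ω·mm²/m = 1.72×10^-8 Ω·m
A = π(d/2)² = π(6.0000e-03 m)² = 1.1310e-04 m²
L = m/(density·A) = 4020/(9060×1.1310e-04) = 3923 m
R = ρL/A = (1.72×10^-8)(3923)/(1.1310e-04) = 0.5967 Ω
R(246 °C) = 0.5967 × (1 + 0.0038×226) = 1.11 Ω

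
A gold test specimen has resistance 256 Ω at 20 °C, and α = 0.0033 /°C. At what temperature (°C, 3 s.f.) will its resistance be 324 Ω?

R = R₀(1 + α(T − T₀)) ⇒ T = T₀ + (R/R₀ − 1)/α
T = 20 + (324/256 − 1)/0.0033 = 20 + (0.2656)/0.0033 = 100 °C

100 °C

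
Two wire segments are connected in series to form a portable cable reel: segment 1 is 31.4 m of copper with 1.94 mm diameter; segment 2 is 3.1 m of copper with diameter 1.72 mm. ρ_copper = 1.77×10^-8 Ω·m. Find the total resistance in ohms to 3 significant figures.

0.212 Ω

Segment 1: A = π(d/2)² = π(9.7000e-04 m)² = 2.956e-06 m²
R₁ = ρL/A = (1.77×10^-8)(31.4)/(2.956e-06) = 0.188 Ω
Segment 2: A = π(d/2)² = π(8.6000e-04 m)² = 2.324e-06 m²
R₂ = (1.77×10^-8)(3.1)/(2.324e-06) = 0.02362 Ω
R = R₁ + R₂ = 0.212 Ω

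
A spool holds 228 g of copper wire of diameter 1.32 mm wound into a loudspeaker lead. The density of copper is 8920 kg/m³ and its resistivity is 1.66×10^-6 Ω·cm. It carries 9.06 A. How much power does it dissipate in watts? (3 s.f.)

18.6 W

ρ = 1.66×10^-6 Ω·cm = 1.66×10^-8 Ω·m
A = π(d/2)² = π(6.6000e-04 m)² = 1.3685e-06 m²
L = m/(density·A) = 0.228/(8920×1.3685e-06) = 18.68 m
R = ρL/A = (1.66×10^-8)(18.68)/(1.3685e-06) = 0.2266 Ω
P = I²R = (9.06)² × 0.2266 = 18.6 W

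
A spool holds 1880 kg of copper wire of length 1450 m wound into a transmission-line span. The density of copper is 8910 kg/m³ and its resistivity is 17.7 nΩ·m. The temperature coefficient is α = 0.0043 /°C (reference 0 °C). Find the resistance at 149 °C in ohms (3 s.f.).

0.289 Ω

ρ = 17.7 nΩ·m = 1.77×10^-8 Ω·m
A = m/(density·L) = 1880/(8910×1450) = 1.4552e-04 m²
R = ρL/A = (1.77×10^-8)(1450)/(1.4552e-04) = 0.1764 Ω
R(149 °C) = 0.1764 × (1 + 0.0043×149) = 0.289 Ω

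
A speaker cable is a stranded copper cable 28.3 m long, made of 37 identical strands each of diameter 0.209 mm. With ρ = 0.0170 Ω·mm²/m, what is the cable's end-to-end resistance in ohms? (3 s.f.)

ρ = 0.0170 Ω·mm²/m = 1.70×10^-8 Ω·m
A_strand = π(1.0450e-04 m)² = 3.431e-08 m²
R_strand = ρL/A = (1.70×10^-8)(28.3)/(3.431e-08) = 14.02 Ω
R_total = R_strand/N = 14.02/37 = 0.379 Ω

0.379 Ω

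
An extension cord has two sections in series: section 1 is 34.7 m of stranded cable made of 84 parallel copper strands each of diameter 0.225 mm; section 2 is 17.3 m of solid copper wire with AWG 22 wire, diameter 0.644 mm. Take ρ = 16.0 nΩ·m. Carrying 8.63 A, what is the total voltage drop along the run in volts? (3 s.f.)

ρ = 16.0 nΩ·m = 1.60×10^-8 Ω·m
Section 1: A_strand = π(1.1250e-04)² = 3.976e-08 m²; R₁ = ρL/(N·A_s) = (1.60×10^-8)(34.7)/(84×3.976e-08) = 0.1662 Ω
Section 2: A = π(0.644/2 mm)² = π(3.2200e-04 m)² = 3.257e-07 m²
R₂ = (1.60×10^-8)(17.3)/(3.257e-07) = 0.8498 Ω
R = R₁ + R₂ = 1.016 Ω
V = IR = 8.63 × 1.016 = 8.77 V

8.77 V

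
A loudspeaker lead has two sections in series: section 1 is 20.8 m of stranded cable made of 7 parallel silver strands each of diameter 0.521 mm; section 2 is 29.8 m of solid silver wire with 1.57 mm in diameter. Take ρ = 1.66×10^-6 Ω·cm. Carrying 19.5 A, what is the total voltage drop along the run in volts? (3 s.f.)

ρ = 1.66×10^-6 Ω·cm = 1.66×10^-8 Ω·m
Section 1: A_strand = π(2.6050e-04)² = 2.132e-07 m²; R₁ = ρL/(N·A_s) = (1.66×10^-8)(20.8)/(7×2.132e-07) = 0.2314 Ω
Section 2: A = π(d/2)² = π(7.8500e-04 m)² = 1.936e-06 m²
R₂ = (1.66×10^-8)(29.8)/(1.936e-06) = 0.2555 Ω
R = R₁ + R₂ = 0.4869 Ω
V = IR = 19.5 × 0.4869 = 9.49 V

9.49 V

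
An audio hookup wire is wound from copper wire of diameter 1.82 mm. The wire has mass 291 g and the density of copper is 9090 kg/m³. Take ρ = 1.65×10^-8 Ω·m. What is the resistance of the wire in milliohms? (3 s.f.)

78.0 mΩ

A = π(d/2)² = π(9.1000e-04 m)² = 2.6016e-06 m²
L = m/(density·A) = 0.291/(9090×2.6016e-06) = 12.31 m
R = ρL/A = (1.65×10^-8)(12.31)/(2.6016e-06) = 78.0 mΩ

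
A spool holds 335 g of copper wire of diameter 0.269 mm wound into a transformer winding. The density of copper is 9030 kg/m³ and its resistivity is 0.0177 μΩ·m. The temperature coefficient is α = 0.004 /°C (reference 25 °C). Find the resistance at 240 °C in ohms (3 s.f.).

ρ = 0.0177 μΩ·m = 1.77×10^-8 Ω·m
A = π(d/2)² = π(1.3450e-04 m)² = 5.6832e-08 m²
L = m/(density·A) = 0.335/(9030×5.6832e-08) = 652.8 m
R = ρL/A = (1.77×10^-8)(652.8)/(5.6832e-08) = 203.3 Ω
R(240 °C) = 203.3 × (1 + 0.004×215) = 378 Ω

378 Ω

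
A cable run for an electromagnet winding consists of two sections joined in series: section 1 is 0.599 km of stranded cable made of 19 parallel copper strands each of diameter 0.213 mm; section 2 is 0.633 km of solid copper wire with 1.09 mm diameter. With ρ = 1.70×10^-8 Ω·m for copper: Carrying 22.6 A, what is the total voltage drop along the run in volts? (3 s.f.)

Section 1: A_strand = π(1.0650e-04)² = 3.563e-08 m²; R₁ = ρL/(N·A_s) = (1.70×10^-8)(599)/(19×3.563e-08) = 15.04 Ω
Section 2: A = π(d/2)² = π(5.4500e-04 m)² = 9.331e-07 m²
R₂ = (1.70×10^-8)(633)/(9.331e-07) = 11.53 Ω
R = R₁ + R₂ = 26.57 Ω
V = IR = 22.6 × 26.57 = 601 V

601 V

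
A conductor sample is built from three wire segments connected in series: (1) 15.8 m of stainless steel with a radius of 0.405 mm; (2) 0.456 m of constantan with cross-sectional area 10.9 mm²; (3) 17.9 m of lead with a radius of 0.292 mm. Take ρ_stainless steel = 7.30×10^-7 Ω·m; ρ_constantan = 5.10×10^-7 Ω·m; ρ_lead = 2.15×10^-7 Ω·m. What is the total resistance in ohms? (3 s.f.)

Seg 1: A = πr² = π(4.0500e-04 m)² = 5.153e-07 m²
R_1 = (7.30×10^-7)(15.8)/(5.153e-07) = 22.38 Ω
Seg 2: A = 10.9 mm² = 1.090e-05 m²
R_2 = (5.10×10^-7)(0.456)/(1.090e-05) = 0.02134 Ω
Seg 3: A = πr² = π(2.9200e-04 m)² = 2.679e-07 m²
R_3 = (2.15×10^-7)(17.9)/(2.679e-07) = 14.37 Ω
R_total = R_1 + R_2 + R_3 = 36.8 Ω

36.8 Ω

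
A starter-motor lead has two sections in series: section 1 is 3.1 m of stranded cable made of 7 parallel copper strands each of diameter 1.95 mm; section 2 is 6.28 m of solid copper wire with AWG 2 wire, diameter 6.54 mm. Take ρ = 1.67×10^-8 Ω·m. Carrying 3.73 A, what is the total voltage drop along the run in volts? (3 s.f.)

0.0209 V

Section 1: A_strand = π(9.7500e-04)² = 2.986e-06 m²; R₁ = ρL/(N·A_s) = (1.67×10^-8)(3.1)/(7×2.986e-06) = 0.002476 Ω
Section 2: A = π(6.54/2 mm)² = π(3.2700e-03 m)² = 3.359e-05 m²
R₂ = (1.67×10^-8)(6.28)/(3.359e-05) = 0.003122 Ω
R = R₁ + R₂ = 0.005598 Ω
V = IR = 3.73 × 0.005598 = 0.0209 V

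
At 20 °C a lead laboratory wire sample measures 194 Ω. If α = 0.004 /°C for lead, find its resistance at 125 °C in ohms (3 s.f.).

275 Ω

ΔT = 125 − 20 = 105 °C
R = R₀(1 + αΔT) = 194 × (1 + 0.004×105) = 194 × 1.42 = 275 Ω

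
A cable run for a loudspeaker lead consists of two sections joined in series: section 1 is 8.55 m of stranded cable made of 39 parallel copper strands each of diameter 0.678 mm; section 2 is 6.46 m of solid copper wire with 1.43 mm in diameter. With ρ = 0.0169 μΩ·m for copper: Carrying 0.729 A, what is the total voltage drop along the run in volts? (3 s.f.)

0.0570 V

ρ = 0.0169 μΩ·m = 1.69×10^-8 Ω·m
Section 1: A_strand = π(3.3900e-04)² = 3.610e-07 m²; R₁ = ρL/(N·A_s) = (1.69×10^-8)(8.55)/(39×3.610e-07) = 0.01026 Ω
Section 2: A = π(d/2)² = π(7.1500e-04 m)² = 1.606e-06 m²
R₂ = (1.69×10^-8)(6.46)/(1.606e-06) = 0.06798 Ω
R = R₁ + R₂ = 0.07824 Ω
V = IR = 0.729 × 0.07824 = 0.0570 V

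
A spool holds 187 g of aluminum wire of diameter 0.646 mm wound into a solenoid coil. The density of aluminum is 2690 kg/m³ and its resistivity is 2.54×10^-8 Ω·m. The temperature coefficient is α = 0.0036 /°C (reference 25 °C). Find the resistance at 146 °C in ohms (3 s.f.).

23.6 Ω

A = π(d/2)² = π(3.2300e-04 m)² = 3.2776e-07 m²
L = m/(density·A) = 0.187/(2690×3.2776e-07) = 212.1 m
R = ρL/A = (2.54×10^-8)(212.1)/(3.2776e-07) = 16.44 Ω
R(146 °C) = 16.44 × (1 + 0.0036×121) = 23.6 Ω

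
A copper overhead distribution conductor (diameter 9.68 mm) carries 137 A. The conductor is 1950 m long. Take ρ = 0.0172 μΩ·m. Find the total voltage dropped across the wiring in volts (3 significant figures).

62.4 V

ρ = 0.0172 μΩ·m = 1.72×10^-8 Ω·m
A = π(d/2)² = π(4.8400e-03 m)² = 7.359e-05 m²
R = ρL/A = (1.72×10^-8)(1950)/(7.359e-05) = 0.4557 Ω
V = IR = 137 × 0.4557 = 62.4 V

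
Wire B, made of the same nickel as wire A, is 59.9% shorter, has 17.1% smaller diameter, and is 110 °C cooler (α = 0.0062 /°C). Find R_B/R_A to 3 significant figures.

0.186

R ∝ ρL/d² with ρ ∝ (1+αΔT), so R_B/R_A = (1 − 59.9/100) × (1 − 17.1/100)⁻² × (1 − 0.0062×110)
= 0.401 × 1.455 × 0.318 = 0.186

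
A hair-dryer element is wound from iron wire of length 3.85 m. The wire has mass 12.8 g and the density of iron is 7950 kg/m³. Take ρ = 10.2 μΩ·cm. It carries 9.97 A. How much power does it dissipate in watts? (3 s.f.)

93.3 W

ρ = 10.2 μΩ·cm = 1.02×10^-7 Ω·m
A = m/(density·L) = 0.0128/(7950×3.85) = 4.1820e-07 m²
R = ρL/A = (1.02×10^-7)(3.85)/(4.1820e-07) = 0.939 Ω
P = I²R = (9.97)² × 0.939 = 93.3 W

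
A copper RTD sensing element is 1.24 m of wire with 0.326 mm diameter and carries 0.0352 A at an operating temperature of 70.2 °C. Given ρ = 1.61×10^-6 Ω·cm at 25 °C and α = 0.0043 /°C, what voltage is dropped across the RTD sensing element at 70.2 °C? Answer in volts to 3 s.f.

ρ = 1.61×10^-6 Ω·cm = 1.61×10^-8 Ω·m
A = π(d/2)² = π(1.6300e-04 m)² = 8.347e-08 m²
R₍25₎ = ρL/A = (1.61×10^-8)(1.24)/(8.347e-08) = 0.2392 Ω
R₍70.2₎ = R₍25₎(1 + αΔT) = 0.2392 × (1 + 0.0043×45.2) = 0.2857 Ω
V = IR = 0.0352 × 0.2857 = 0.0101 V

0.0101 V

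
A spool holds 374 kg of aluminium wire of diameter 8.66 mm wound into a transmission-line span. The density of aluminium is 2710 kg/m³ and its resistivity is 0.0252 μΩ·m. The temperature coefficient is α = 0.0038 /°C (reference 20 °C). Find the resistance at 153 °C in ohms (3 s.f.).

ρ = 0.0252 μΩ·m = 2.52×10^-8 Ω·m
A = π(d/2)² = π(4.3300e-03 m)² = 5.8901e-05 m²
L = m/(density·A) = 374/(2710×5.8901e-05) = 2343 m
R = ρL/A = (2.52×10^-8)(2343)/(5.8901e-05) = 1.002 Ω
R(153 °C) = 1.002 × (1 + 0.0038×133) = 1.51 Ω

1.51 Ω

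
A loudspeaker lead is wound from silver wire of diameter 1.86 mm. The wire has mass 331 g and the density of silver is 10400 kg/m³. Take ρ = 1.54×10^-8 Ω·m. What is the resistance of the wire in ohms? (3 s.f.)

0.0664 Ω

A = π(d/2)² = π(9.3000e-04 m)² = 2.7172e-06 m²
L = m/(density·A) = 0.331/(10400×2.7172e-06) = 11.71 m
R = ρL/A = (1.54×10^-8)(11.71)/(2.7172e-06) = 0.0664 Ω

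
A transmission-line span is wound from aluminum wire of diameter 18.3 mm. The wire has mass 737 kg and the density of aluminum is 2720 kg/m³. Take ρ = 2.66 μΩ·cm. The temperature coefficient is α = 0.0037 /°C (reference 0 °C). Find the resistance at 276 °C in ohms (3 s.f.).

0.211 Ω

ρ = 2.66 μΩ·cm = 2.66×10^-8 Ω·m
A = π(d/2)² = π(9.1500e-03 m)² = 2.6302e-04 m²
L = m/(density·A) = 737/(2720×2.6302e-04) = 1030 m
R = ρL/A = (2.66×10^-8)(1030)/(2.6302e-04) = 0.1042 Ω
R(276 °C) = 0.1042 × (1 + 0.0037×276) = 0.211 Ω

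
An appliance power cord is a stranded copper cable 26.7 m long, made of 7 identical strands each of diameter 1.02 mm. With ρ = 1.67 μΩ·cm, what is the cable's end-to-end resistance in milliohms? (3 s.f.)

ρ = 1.67 μΩ·cm = 1.67×10^-8 Ω·m
A_strand = π(5.1000e-04 m)² = 8.171e-07 m²
R_strand = ρL/A = (1.67×10^-8)(26.7)/(8.171e-07) = 0.5457 Ω
R_total = R_strand/N = 0.5457/7 = 78.0 mΩ

78.0 mΩ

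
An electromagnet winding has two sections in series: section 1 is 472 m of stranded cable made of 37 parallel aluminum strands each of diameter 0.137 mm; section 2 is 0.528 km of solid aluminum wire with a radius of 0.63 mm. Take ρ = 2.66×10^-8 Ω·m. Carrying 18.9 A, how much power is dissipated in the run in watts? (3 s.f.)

12200 W

Section 1: A_strand = π(6.8500e-05)² = 1.474e-08 m²; R₁ = ρL/(N·A_s) = (2.66×10^-8)(472)/(37×1.474e-08) = 23.02 Ω
Section 2: A = πr² = π(6.3000e-04 m)² = 1.247e-06 m²
R₂ = (2.66×10^-8)(528)/(1.247e-06) = 11.26 Ω
R = R₁ + R₂ = 34.28 Ω
P = I²R = (18.9)² × 34.28 = 12200 W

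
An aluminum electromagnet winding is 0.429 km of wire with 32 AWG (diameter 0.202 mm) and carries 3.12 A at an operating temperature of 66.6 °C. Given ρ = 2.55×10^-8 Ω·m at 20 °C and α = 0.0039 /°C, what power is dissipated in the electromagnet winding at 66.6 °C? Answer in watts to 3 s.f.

A = π(0.202/2 mm)² = π(1.0100e-04 m)² = 3.205e-08 m²
R₍20₎ = ρL/A = (2.55×10^-8)(429)/(3.205e-08) = 341.4 Ω
R₍66.6₎ = R₍20₎(1 + αΔT) = 341.4 × (1 + 0.0039×46.6) = 403.4 Ω
P = I²R = (3.12)² × 403.4 = 3930 W

3930 W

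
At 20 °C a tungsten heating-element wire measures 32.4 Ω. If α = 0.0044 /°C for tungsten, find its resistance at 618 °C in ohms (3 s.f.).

118 Ω

ΔT = 618 − 20 = 598 °C
R = R₀(1 + αΔT) = 32.4 × (1 + 0.0044×598) = 32.4 × 3.631 = 118 Ω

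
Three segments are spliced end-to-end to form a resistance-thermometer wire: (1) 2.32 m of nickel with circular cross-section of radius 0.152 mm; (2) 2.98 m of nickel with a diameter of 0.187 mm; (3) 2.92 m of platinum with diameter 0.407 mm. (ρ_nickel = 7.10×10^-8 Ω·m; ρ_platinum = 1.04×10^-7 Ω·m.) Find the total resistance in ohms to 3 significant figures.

12.3 Ω

Seg 1: A = πr² = π(1.5200e-04 m)² = 7.258e-08 m²
R_1 = (7.10×10^-8)(2.32)/(7.258e-08) = 2.269 Ω
Seg 2: A = π(d/2)² = π(9.3500e-05 m)² = 2.746e-08 m²
R_2 = (7.10×10^-8)(2.98)/(2.746e-08) = 7.704 Ω
Seg 3: A = π(d/2)² = π(2.0350e-04 m)² = 1.301e-07 m²
R_3 = (1.04×10^-7)(2.92)/(1.301e-07) = 2.334 Ω
R_total = R_1 + R_2 + R_3 = 12.3 Ω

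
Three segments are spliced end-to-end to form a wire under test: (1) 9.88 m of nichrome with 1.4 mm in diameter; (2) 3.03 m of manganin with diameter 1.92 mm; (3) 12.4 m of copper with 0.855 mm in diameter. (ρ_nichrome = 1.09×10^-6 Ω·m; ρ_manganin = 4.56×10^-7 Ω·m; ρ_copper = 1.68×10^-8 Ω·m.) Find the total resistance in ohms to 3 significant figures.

Seg 1: A = π(d/2)² = π(7.0000e-04 m)² = 1.539e-06 m²
R_1 = (1.09×10^-6)(9.88)/(1.539e-06) = 6.996 Ω
Seg 2: A = π(d/2)² = π(9.6000e-04 m)² = 2.895e-06 m²
R_2 = (4.56×10^-7)(3.03)/(2.895e-06) = 0.4772 Ω
Seg 3: A = π(d/2)² = π(4.2750e-04 m)² = 5.741e-07 m²
R_3 = (1.68×10^-8)(12.4)/(5.741e-07) = 0.3628 Ω
R_total = R_1 + R_2 + R_3 = 7.84 Ω

7.84 Ω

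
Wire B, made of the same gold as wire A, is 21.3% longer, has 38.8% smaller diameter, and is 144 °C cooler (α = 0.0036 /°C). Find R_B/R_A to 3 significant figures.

R ∝ ρL/d² with ρ ∝ (1+αΔT), so R_B/R_A = (1 + 21.3/100) × (1 − 38.8/100)⁻² × (1 − 0.0036×144)
= 1.213 × 2.67 × 0.4816 = 1.56

1.56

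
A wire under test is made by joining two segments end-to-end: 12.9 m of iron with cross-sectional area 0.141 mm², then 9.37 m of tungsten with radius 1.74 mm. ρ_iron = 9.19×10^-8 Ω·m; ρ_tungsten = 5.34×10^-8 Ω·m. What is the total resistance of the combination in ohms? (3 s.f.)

8.46 Ω

Segment 1: A = 0.141 mm² = 1.410e-07 m²
R₁ = ρL/A = (9.19×10^-8)(12.9)/(1.410e-07) = 8.408 Ω
Segment 2: A = πr² = π(1.7400e-03 m)² = 9.511e-06 m²
R₂ = (5.34×10^-8)(9.37)/(9.511e-06) = 0.05261 Ω
R = R₁ + R₂ = 8.46 Ω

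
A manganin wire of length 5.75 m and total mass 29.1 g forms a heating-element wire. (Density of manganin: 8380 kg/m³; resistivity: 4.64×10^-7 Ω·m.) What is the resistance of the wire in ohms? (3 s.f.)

4.42 Ω

A = m/(density·L) = 0.0291/(8380×5.75) = 6.0392e-07 m²
R = ρL/A = (4.64×10^-7)(5.75)/(6.0392e-07) = 4.42 Ω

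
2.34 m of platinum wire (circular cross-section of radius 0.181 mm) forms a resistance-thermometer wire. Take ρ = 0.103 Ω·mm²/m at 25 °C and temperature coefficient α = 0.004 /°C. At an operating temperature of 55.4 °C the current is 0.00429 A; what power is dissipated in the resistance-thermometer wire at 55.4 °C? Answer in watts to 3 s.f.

4.83×10^-5 W

ρ = 0.103 Ω·mm²/m = 1.03×10^-7 Ω·m
A = πr² = π(1.8100e-04 m)² = 1.029e-07 m²
R₍25₎ = ρL/A = (1.03×10^-7)(2.34)/(1.029e-07) = 2.342 Ω
R₍55.4₎ = R₍25₎(1 + αΔT) = 2.342 × (1 + 0.004×30.4) = 2.627 Ω
P = I²R = (0.00429)² × 2.627 = 4.83×10^-5 W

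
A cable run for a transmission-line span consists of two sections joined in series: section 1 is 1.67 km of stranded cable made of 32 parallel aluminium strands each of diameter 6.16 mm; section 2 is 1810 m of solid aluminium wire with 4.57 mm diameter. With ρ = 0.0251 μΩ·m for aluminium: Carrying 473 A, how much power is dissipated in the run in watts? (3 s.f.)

6.29×10^5 W

ρ = 0.0251 μΩ·m = 2.51×10^-8 Ω·m
Section 1: A_strand = π(3.0800e-03)² = 2.980e-05 m²; R₁ = ρL/(N·A_s) = (2.51×10^-8)(1670)/(32×2.980e-05) = 0.04395 Ω
Section 2: A = π(d/2)² = π(2.2850e-03 m)² = 1.640e-05 m²
R₂ = (2.51×10^-8)(1810)/(1.640e-05) = 2.77 Ω
R = R₁ + R₂ = 2.814 Ω
P = I²R = (473)² × 2.814 = 6.29×10^5 W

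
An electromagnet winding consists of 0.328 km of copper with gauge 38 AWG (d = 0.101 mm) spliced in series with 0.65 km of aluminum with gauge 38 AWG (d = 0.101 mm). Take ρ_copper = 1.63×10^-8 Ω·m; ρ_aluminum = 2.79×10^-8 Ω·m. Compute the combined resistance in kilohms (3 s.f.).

2.93 kΩ

Segment 1: A = π(0.101/2 mm)² = π(5.0500e-05 m)² = 8.012e-09 m²
R₁ = ρL/A = (1.63×10^-8)(328)/(8.012e-09) = 667.3 Ω
R₂ = (2.79×10^-8)(650)/(8.012e-09) = 2264 Ω
R = R₁ + R₂ = 2.93 kΩ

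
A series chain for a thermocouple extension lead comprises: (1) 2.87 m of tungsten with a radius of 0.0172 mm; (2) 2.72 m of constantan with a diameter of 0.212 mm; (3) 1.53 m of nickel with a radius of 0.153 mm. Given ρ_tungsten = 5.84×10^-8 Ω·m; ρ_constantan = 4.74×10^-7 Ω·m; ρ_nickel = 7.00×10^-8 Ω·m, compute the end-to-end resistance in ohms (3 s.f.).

Seg 1: A = πr² = π(1.7200e-05 m)² = 9.294e-10 m²
R_1 = (5.84×10^-8)(2.87)/(9.294e-10) = 180.3 Ω
Seg 2: A = π(d/2)² = π(1.0600e-04 m)² = 3.530e-08 m²
R_2 = (4.74×10^-7)(2.72)/(3.530e-08) = 36.52 Ω
Seg 3: A = πr² = π(1.5300e-04 m)² = 7.354e-08 m²
R_3 = (7.00×10^-8)(1.53)/(7.354e-08) = 1.456 Ω
R_total = R_1 + R_2 + R_3 = 218 Ω

218 Ω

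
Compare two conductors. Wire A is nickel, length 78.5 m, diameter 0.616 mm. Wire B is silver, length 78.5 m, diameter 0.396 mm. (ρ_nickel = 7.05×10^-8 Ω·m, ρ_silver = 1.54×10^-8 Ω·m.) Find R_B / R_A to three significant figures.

0.529

R ∝ ρL/d², so R_B/R_A = (ρ_B/ρ_A) × (d_A/d_B)²
= (1.54×10^-8/7.05×10^-8) × (0.616/0.396)² = 0.529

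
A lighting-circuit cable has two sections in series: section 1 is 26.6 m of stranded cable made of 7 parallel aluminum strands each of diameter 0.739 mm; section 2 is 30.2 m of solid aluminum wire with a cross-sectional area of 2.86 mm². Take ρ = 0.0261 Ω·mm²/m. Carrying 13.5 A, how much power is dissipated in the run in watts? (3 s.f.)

ρ = 0.0261 Ω·mm²/m = 2.61×10^-8 Ω·m
Section 1: A_strand = π(3.6950e-04)² = 4.289e-07 m²; R₁ = ρL/(N·A_s) = (2.61×10^-8)(26.6)/(7×4.289e-07) = 0.2312 Ω
Section 2: A = 2.86 mm² = 2.860e-06 m²
R₂ = (2.61×10^-8)(30.2)/(2.860e-06) = 0.2756 Ω
R = R₁ + R₂ = 0.5068 Ω
P = I²R = (13.5)² × 0.5068 = 92.4 W

92.4 W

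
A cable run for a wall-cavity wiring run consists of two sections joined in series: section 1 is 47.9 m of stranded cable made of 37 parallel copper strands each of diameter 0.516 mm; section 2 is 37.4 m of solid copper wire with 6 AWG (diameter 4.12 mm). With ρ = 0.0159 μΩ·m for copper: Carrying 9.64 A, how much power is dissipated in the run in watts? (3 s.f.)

ρ = 0.0159 μΩ·m = 1.59×10^-8 Ω·m
Section 1: A_strand = π(2.5800e-04)² = 2.091e-07 m²; R₁ = ρL/(N·A_s) = (1.59×10^-8)(47.9)/(37×2.091e-07) = 0.09843 Ω
Section 2: A = π(4.12/2 mm)² = π(2.0600e-03 m)² = 1.333e-05 m²
R₂ = (1.59×10^-8)(37.4)/(1.333e-05) = 0.04461 Ω
R = R₁ + R₂ = 0.143 Ω
P = I²R = (9.64)² × 0.143 = 13.3 W

13.3 W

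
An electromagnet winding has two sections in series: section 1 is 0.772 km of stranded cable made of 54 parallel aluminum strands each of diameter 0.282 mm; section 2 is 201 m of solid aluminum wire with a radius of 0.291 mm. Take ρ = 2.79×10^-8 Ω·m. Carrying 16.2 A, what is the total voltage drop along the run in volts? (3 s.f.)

445 V

Section 1: A_strand = π(1.4100e-04)² = 6.246e-08 m²; R₁ = ρL/(N·A_s) = (2.79×10^-8)(772)/(54×6.246e-08) = 6.386 Ω
Section 2: A = πr² = π(2.9100e-04 m)² = 2.660e-07 m²
R₂ = (2.79×10^-8)(201)/(2.660e-07) = 21.08 Ω
R = R₁ + R₂ = 27.47 Ω
V = IR = 16.2 × 27.47 = 445 V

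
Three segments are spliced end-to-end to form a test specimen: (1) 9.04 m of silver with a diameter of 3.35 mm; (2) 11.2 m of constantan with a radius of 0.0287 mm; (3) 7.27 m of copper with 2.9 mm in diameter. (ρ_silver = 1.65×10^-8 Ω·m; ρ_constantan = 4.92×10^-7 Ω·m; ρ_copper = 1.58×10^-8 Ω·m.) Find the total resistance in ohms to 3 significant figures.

2130 Ω

Seg 1: A = π(d/2)² = π(1.6750e-03 m)² = 8.814e-06 m²
R_1 = (1.65×10^-8)(9.04)/(8.814e-06) = 0.01692 Ω
Seg 2: A = πr² = π(2.8700e-05 m)² = 2.588e-09 m²
R_2 = (4.92×10^-7)(11.2)/(2.588e-09) = 2129 Ω
Seg 3: A = π(d/2)² = π(1.4500e-03 m)² = 6.605e-06 m²
R_3 = (1.58×10^-8)(7.27)/(6.605e-06) = 0.01739 Ω
R_total = R_1 + R_2 + R_3 = 2130 Ω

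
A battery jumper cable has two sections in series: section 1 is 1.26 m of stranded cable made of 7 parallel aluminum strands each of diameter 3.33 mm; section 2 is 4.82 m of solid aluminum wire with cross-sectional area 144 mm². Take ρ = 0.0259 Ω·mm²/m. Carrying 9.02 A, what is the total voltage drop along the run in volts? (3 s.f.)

0.0126 V

ρ = 0.0259 Ω·mm²/m = 2.59×10^-8 Ω·m
Section 1: A_strand = π(1.6650e-03)² = 8.709e-06 m²; R₁ = ρL/(N·A_s) = (2.59×10^-8)(1.26)/(7×8.709e-06) = 5.353×10^-4 Ω
Section 2: A = 144 mm² = 1.440e-04 m²
R₂ = (2.59×10^-8)(4.82)/(1.440e-04) = 8.669×10^-4 Ω
R = R₁ + R₂ = 0.001402 Ω
V = IR = 9.02 × 0.001402 = 0.0126 V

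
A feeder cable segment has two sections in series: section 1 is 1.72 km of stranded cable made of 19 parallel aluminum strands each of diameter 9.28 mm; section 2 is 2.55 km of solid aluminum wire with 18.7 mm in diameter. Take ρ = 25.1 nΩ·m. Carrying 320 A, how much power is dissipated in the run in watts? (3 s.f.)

27300 W

ρ = 25.1 nΩ·m = 2.51×10^-8 Ω·m
Section 1: A_strand = π(4.6400e-03)² = 6.764e-05 m²; R₁ = ρL/(N·A_s) = (2.51×10^-8)(1720)/(19×6.764e-05) = 0.03359 Ω
Section 2: A = π(d/2)² = π(9.3500e-03 m)² = 2.746e-04 m²
R₂ = (2.51×10^-8)(2550)/(2.746e-04) = 0.233 Ω
R = R₁ + R₂ = 0.2666 Ω
P = I²R = (320)² × 0.2666 = 27300 W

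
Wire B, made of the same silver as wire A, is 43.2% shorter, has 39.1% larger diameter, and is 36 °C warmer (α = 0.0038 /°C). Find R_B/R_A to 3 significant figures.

0.334

R ∝ ρL/d² with ρ ∝ (1+αΔT), so R_B/R_A = (1 − 43.2/100) × (1 + 39.1/100)⁻² × (1 + 0.0038×36)
= 0.568 × 0.5168 × 1.137 = 0.334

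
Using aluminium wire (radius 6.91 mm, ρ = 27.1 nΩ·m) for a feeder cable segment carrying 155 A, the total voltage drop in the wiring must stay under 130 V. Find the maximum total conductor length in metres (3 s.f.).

ρ = 27.1 nΩ·m = 2.71×10^-8 Ω·m
A = πr² = π(6.9100e-03 m)² = 1.500e-04 m²
L_max = V_max·A/(1·ρI) = (130)(1.500e-04)/(2.71×10^-8×155) = 4640 m

4640 m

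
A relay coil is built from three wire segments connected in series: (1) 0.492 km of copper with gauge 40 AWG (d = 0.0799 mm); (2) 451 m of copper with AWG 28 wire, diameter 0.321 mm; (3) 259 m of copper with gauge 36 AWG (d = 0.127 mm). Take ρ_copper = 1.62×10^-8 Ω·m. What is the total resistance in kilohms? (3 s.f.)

Seg 1: A = π(0.0799/2 mm)² = π(3.9950e-05 m)² = 5.014e-09 m²
R_1 = (1.62×10^-8)(492)/(5.014e-09) = 1590 Ω
Seg 2: A = π(0.321/2 mm)² = π(1.6050e-04 m)² = 8.093e-08 m²
R_2 = (1.62×10^-8)(451)/(8.093e-08) = 90.28 Ω
Seg 3: A = π(0.127/2 mm)² = π(6.3500e-05 m)² = 1.267e-08 m²
R_3 = (1.62×10^-8)(259)/(1.267e-08) = 331.2 Ω
R_total = R_1 + R_2 + R_3 = 2.01 kΩ

2.01 kΩ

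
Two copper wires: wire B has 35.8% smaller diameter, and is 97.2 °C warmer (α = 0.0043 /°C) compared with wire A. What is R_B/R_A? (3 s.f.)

3.44

R ∝ ρL/d² with ρ ∝ (1+αΔT), so R_B/R_A = (1 − 35.8/100)⁻² × (1 + 0.0043×97.2)
= 2.426 × 1.418 = 3.44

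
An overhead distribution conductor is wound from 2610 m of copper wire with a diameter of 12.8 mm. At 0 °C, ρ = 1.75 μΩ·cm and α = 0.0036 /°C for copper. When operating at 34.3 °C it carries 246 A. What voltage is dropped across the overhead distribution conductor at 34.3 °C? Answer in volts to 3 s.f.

ρ = 1.75 μΩ·cm = 1.75×10^-8 Ω·m
A = π(d/2)² = π(6.4000e-03 m)² = 1.287e-04 m²
R₍0₎ = ρL/A = (1.75×10^-8)(2610)/(1.287e-04) = 0.355 Ω
R₍34.3₎ = R₍0₎(1 + αΔT) = 0.355 × (1 + 0.0036×34.3) = 0.3988 Ω
V = IR = 246 × 0.3988 = 98.1 V

98.1 V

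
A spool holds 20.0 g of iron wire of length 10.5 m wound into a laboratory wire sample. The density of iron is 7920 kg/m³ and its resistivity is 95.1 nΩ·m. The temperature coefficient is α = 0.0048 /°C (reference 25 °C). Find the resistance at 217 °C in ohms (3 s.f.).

ρ = 95.1 nΩ·m = 9.51×10^-8 Ω·m
A = m/(density·L) = 0.02/(7920×10.5) = 2.4050e-07 m²
R = ρL/A = (9.51×10^-8)(10.5)/(2.4050e-07) = 4.152 Ω
R(217 °C) = 4.152 × (1 + 0.0048×192) = 7.98 Ω

7.98 Ω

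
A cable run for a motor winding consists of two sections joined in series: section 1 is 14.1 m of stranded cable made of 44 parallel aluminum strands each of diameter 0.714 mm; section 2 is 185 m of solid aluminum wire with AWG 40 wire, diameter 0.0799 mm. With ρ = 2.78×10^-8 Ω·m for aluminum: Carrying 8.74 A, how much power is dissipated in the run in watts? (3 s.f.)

78400 W

Section 1: A_strand = π(3.5700e-04)² = 4.004e-07 m²; R₁ = ρL/(N·A_s) = (2.78×10^-8)(14.1)/(44×4.004e-07) = 0.02225 Ω
Section 2: A = π(0.0799/2 mm)² = π(3.9950e-05 m)² = 5.014e-09 m²
R₂ = (2.78×10^-8)(185)/(5.014e-09) = 1026 Ω
R = R₁ + R₂ = 1026 Ω
P = I²R = (8.74)² × 1026 = 78400 W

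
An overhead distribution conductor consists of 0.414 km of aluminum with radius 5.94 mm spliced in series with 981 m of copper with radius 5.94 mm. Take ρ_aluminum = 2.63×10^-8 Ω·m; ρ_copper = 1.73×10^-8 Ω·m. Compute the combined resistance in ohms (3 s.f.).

Segment 1: A = πr² = π(5.9400e-03 m)² = 1.108e-04 m²
R₁ = ρL/A = (2.63×10^-8)(414)/(1.108e-04) = 0.09823 Ω
R₂ = (1.73×10^-8)(981)/(1.108e-04) = 0.1531 Ω
R = R₁ + R₂ = 0.251 Ω

0.251 Ω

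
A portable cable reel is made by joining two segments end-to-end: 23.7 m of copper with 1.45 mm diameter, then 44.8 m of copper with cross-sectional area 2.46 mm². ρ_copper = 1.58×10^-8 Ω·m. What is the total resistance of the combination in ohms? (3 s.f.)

0.515 Ω

Segment 1: A = π(d/2)² = π(7.2500e-04 m)² = 1.651e-06 m²
R₁ = ρL/A = (1.58×10^-8)(23.7)/(1.651e-06) = 0.2268 Ω
Segment 2: A = 2.46 mm² = 2.460e-06 m²
R₂ = (1.58×10^-8)(44.8)/(2.460e-06) = 0.2877 Ω
R = R₁ + R₂ = 0.515 Ω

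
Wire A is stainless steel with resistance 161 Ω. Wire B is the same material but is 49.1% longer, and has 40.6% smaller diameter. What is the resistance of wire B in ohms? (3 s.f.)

680 Ω

R ∝ L/d², so R_B/R_A = (1 + 49.1/100) × (1 − 40.6/100)⁻²
= 1.491 × 2.834 = 4.226
R_B = 4.226 × 161 = 680 Ω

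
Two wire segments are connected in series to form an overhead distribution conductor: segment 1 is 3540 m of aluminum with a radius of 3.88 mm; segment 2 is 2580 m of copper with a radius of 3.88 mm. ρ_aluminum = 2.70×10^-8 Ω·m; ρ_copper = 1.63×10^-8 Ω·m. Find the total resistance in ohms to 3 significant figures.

2.91 Ω

Segment 1: A = πr² = π(3.8800e-03 m)² = 4.729e-05 m²
R₁ = ρL/A = (2.70×10^-8)(3540)/(4.729e-05) = 2.021 Ω
R₂ = (1.63×10^-8)(2580)/(4.729e-05) = 0.8892 Ω
R = R₁ + R₂ = 2.91 Ω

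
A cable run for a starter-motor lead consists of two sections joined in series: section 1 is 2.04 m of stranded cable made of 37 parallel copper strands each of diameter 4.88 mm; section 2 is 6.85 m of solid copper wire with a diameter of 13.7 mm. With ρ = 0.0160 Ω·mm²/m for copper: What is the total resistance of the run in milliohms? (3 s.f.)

ρ = 0.0160 Ω·mm²/m = 1.60×10^-8 Ω·m
Section 1: A_strand = π(2.4400e-03)² = 1.870e-05 m²; R₁ = ρL/(N·A_s) = (1.60×10^-8)(2.04)/(37×1.870e-05) = 4.716×10^-5 Ω
Section 2: A = π(d/2)² = π(6.8500e-03 m)² = 1.474e-04 m²
R₂ = (1.60×10^-8)(6.85)/(1.474e-04) = 7.435×10^-4 Ω
R = R₁ + R₂ = 0.791 mΩ

0.791 mΩ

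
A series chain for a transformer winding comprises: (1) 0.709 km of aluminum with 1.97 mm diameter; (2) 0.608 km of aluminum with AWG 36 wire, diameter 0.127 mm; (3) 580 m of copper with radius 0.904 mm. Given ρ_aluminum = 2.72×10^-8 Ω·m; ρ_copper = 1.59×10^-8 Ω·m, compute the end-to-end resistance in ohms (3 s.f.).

1320 Ω

Seg 1: A = π(d/2)² = π(9.8500e-04 m)² = 3.048e-06 m²
R_1 = (2.72×10^-8)(709)/(3.048e-06) = 6.327 Ω
Seg 2: A = π(0.127/2 mm)² = π(6.3500e-05 m)² = 1.267e-08 m²
R_2 = (2.72×10^-8)(608)/(1.267e-08) = 1305 Ω
Seg 3: A = πr² = π(9.0400e-04 m)² = 2.567e-06 m²
R_3 = (1.59×10^-8)(580)/(2.567e-06) = 3.592 Ω
R_total = R_1 + R_2 + R_3 = 1320 Ω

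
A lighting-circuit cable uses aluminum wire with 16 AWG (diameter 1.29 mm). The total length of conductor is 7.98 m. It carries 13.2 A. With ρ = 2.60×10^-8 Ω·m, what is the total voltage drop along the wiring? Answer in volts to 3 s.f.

2.10 V

A = π(1.29/2 mm)² = π(6.4500e-04 m)² = 1.307e-06 m²
R = ρL/A = (2.60×10^-8)(7.98)/(1.307e-06) = 0.1587 Ω
V = IR = 13.2 × 0.1587 = 2.10 V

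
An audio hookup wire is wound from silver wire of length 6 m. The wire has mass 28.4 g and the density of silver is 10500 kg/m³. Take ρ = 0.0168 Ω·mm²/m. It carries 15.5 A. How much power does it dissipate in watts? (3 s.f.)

53.7 W

ρ = 0.0168 Ω·mm²/m = 1.68×10^-8 Ω·m
A = m/(density·L) = 0.0284/(10500×6) = 4.5079e-07 m²
R = ρL/A = (1.68×10^-8)(6)/(4.5079e-07) = 0.2236 Ω
P = I²R = (15.5)² × 0.2236 = 53.7 W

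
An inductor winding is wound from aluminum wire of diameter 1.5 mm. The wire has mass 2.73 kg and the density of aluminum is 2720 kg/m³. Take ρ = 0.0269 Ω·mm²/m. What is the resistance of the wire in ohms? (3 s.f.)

ρ = 0.0269 Ω·mm²/m = 2.69×10^-8 Ω·m
A = π(d/2)² = π(7.5000e-04 m)² = 1.7671e-06 m²
L = m/(density·A) = 2.73/(2720×1.7671e-06) = 568 m
R = ρL/A = (2.69×10^-8)(568)/(1.7671e-06) = 8.65 Ω

8.65 Ω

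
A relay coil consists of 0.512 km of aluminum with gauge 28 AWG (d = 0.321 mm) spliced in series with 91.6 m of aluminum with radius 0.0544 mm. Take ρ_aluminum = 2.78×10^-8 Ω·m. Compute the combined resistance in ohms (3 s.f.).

450 Ω

Segment 1: A = π(0.321/2 mm)² = π(1.6050e-04 m)² = 8.093e-08 m²
R₁ = ρL/A = (2.78×10^-8)(512)/(8.093e-08) = 175.9 Ω
Segment 2: A = πr² = π(5.4400e-05 m)² = 9.297e-09 m²
R₂ = (2.78×10^-8)(91.6)/(9.297e-09) = 273.9 Ω
R = R₁ + R₂ = 450 Ω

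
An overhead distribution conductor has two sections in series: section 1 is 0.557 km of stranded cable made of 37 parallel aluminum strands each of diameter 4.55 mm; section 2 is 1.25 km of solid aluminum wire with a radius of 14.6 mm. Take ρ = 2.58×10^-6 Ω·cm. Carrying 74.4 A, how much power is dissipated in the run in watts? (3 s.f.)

399 W

ρ = 2.58×10^-6 Ω·cm = 2.58×10^-8 Ω·m
Section 1: A_strand = π(2.2750e-03)² = 1.626e-05 m²; R₁ = ρL/(N·A_s) = (2.58×10^-8)(557)/(37×1.626e-05) = 0.02389 Ω
Section 2: A = πr² = π(1.4600e-02 m)² = 6.697e-04 m²
R₂ = (2.58×10^-8)(1250)/(6.697e-04) = 0.04816 Ω
R = R₁ + R₂ = 0.07205 Ω
P = I²R = (74.4)² × 0.07205 = 399 W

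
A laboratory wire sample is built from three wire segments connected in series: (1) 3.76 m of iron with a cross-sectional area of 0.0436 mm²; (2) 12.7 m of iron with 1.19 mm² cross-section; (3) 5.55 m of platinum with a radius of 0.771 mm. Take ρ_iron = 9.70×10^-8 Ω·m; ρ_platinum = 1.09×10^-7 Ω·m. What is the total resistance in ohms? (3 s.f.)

9.72 Ω

Seg 1: A = 0.0436 mm² = 4.360e-08 m²
R_1 = (9.70×10^-8)(3.76)/(4.360e-08) = 8.365 Ω
Seg 2: A = 1.19 mm² = 1.190e-06 m²
R_2 = (9.70×10^-8)(12.7)/(1.190e-06) = 1.035 Ω
Seg 3: A = πr² = π(7.7100e-04 m)² = 1.867e-06 m²
R_3 = (1.09×10^-7)(5.55)/(1.867e-06) = 0.3239 Ω
R_total = R_1 + R_2 + R_3 = 9.72 Ω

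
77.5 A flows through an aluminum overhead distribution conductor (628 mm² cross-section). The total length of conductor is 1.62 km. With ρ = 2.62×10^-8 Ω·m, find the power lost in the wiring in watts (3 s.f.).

A = 628 mm² = 6.280e-04 m²
R = ρL/A = (2.62×10^-8)(1620)/(6.280e-04) = 0.06759 Ω
P = I²R = (77.5)² × 0.06759 = 406 W

406 W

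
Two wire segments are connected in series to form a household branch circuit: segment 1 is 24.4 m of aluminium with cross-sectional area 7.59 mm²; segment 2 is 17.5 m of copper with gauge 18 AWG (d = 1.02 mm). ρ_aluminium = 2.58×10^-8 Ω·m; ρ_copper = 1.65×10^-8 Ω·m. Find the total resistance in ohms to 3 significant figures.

0.436 Ω

Segment 1: A = 7.59 mm² = 7.590e-06 m²
R₁ = ρL/A = (2.58×10^-8)(24.4)/(7.590e-06) = 0.08294 Ω
Segment 2: A = π(1.02/2 mm)² = π(5.1000e-04 m)² = 8.171e-07 m²
R₂ = (1.65×10^-8)(17.5)/(8.171e-07) = 0.3534 Ω
R = R₁ + R₂ = 0.436 Ω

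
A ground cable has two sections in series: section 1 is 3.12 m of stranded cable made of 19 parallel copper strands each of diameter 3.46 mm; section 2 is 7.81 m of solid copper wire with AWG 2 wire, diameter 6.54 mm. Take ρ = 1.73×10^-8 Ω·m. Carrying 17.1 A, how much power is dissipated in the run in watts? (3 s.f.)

1.26 W

Section 1: A_strand = π(1.7300e-03)² = 9.402e-06 m²; R₁ = ρL/(N·A_s) = (1.73×10^-8)(3.12)/(19×9.402e-06) = 3.021×10^-4 Ω
Section 2: A = π(6.54/2 mm)² = π(3.2700e-03 m)² = 3.359e-05 m²
R₂ = (1.73×10^-8)(7.81)/(3.359e-05) = 0.004022 Ω
R = R₁ + R₂ = 0.004324 Ω
P = I²R = (17.1)² × 0.004324 = 1.26 W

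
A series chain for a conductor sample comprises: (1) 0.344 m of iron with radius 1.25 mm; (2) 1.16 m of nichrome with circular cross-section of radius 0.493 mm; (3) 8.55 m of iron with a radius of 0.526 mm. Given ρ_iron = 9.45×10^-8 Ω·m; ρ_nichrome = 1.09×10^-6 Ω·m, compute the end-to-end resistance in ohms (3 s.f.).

2.59 Ω

Seg 1: A = πr² = π(1.2500e-03 m)² = 4.909e-06 m²
R_1 = (9.45×10^-8)(0.344)/(4.909e-06) = 0.006622 Ω
Seg 2: A = πr² = π(4.9300e-04 m)² = 7.636e-07 m²
R_2 = (1.09×10^-6)(1.16)/(7.636e-07) = 1.656 Ω
Seg 3: A = πr² = π(5.2600e-04 m)² = 8.692e-07 m²
R_3 = (9.45×10^-8)(8.55)/(8.692e-07) = 0.9296 Ω
R_total = R_1 + R_2 + R_3 = 2.59 Ω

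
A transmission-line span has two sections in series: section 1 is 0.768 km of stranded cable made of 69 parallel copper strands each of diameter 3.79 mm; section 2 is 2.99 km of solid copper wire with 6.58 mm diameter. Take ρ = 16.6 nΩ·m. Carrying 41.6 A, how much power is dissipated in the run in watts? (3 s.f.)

2550 W

ρ = 16.6 nΩ·m = 1.66×10^-8 Ω·m
Section 1: A_strand = π(1.8950e-03)² = 1.128e-05 m²; R₁ = ρL/(N·A_s) = (1.66×10^-8)(768)/(69×1.128e-05) = 0.01638 Ω
Section 2: A = π(d/2)² = π(3.2900e-03 m)² = 3.400e-05 m²
R₂ = (1.66×10^-8)(2990)/(3.400e-05) = 1.46 Ω
R = R₁ + R₂ = 1.476 Ω
P = I²R = (41.6)² × 1.476 = 2550 W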